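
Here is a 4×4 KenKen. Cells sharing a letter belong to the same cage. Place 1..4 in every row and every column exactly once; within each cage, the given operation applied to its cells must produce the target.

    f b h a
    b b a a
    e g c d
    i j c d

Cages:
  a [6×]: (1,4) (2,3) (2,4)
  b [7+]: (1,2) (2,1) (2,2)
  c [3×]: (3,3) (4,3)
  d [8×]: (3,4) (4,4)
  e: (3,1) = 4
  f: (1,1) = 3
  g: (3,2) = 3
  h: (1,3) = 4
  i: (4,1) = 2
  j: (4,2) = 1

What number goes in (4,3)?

Cage f is a single given cell; hence (1,1) = 3.
H is a freebie, leaving (1,3) = 4.
E is a freebie, leaving (3,1) = 4.
Cage g is a single given cell, which forces (3,2) = 3.
Row 3 now contains 3, so (3,3) = 1.
Row 3 already has 4; hence (3,4) = 2.
Cage i is a single given cell, so (4,1) = 2.
Cage j is given; hence (4,2) = 1.
1 is placed in column 3, so (4,3) = 3.
Column 4 already has 2, so (4,4) = 4.
Column 2 already has 1; hence (1,2) = 2.
Column 4 already has 2, leaving (1,4) = 1.
2 is placed in column 1, so (2,1) = 1.
Cage b needs sum 7, leaving (2,2) = 4.
3 is placed in column 3, so (2,3) = 2.
Cage a has product 6, leaving (2,4) = 3.
Completed grid: 3 2 4 1 / 1 4 2 3 / 4 3 1 2 / 2 1 3 4.

3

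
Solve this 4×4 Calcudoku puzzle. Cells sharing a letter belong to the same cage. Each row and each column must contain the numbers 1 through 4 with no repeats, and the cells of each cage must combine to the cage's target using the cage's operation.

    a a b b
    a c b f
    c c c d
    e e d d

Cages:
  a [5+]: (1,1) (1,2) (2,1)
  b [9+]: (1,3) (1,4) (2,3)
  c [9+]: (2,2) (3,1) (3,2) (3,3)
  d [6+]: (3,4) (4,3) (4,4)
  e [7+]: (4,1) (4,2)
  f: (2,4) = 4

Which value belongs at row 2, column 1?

F is a freebie; hence (2,4) = 4.
Cage b needs sum 9; hence (1,3) = 4.
Cage d needs sum 6, leaving (3,4) = 3.
Column 4 now contains 3; hence (1,4) = 2.
Cage c has sum 9, so (2,2) = 2.
The 3 cells of cage b must have sum 9; hence (2,3) = 3.
Column 4 already has 2, which forces (4,4) = 1.
Cage a has sum 5, so (1,1) = 3.
Row 1 already has 2, which forces (1,2) = 1.
Row 2 now contains 2, leaving (2,1) = 1.
1 is placed in column 2, so (3,2) = 4.
Column 1 already has 3, so (4,1) = 4.
Column 2 now contains 4, which forces (4,2) = 3.
Row 4 already has 1, leaving (4,3) = 2.
Row 3 already has 4, which forces (3,1) = 2.
2 is placed in column 3, leaving (3,3) = 1.
The full grid is 3 1 4 2 / 1 2 3 4 / 2 4 1 3 / 4 3 2 1.

1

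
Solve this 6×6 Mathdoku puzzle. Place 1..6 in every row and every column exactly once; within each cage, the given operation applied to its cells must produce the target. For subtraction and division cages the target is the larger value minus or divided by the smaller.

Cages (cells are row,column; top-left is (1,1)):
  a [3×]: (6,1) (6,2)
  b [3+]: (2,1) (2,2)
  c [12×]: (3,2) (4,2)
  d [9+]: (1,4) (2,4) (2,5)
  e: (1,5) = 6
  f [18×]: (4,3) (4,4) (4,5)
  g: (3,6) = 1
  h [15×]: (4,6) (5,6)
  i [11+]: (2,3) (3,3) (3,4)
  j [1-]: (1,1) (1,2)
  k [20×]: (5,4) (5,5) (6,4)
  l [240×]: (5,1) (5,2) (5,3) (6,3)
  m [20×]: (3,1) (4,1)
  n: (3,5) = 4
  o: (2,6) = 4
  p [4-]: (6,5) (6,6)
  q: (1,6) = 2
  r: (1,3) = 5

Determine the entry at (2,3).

6

Cage r is a single given cell; hence (1,3) = 5.
E is a freebie, which forces (1,5) = 6.
Cage q is given, so (1,6) = 2.
O is a freebie; hence (2,6) = 4.
Cage n is given; hence (3,5) = 4.
G is a freebie, which forces (3,6) = 1.
Row 3 now contains 4, which forces (3,1) = 5.
Cage m needs two cells with product 20, which forces (4,1) = 4.
4 is placed in column 1; hence (1,1) = 3.
The two cells of cage j must have difference 1, leaving (1,2) = 4.
Row 1 already has 4, so (1,4) = 1.
Cage l needs product 240, so (5,2) = 5.
Row 5 now contains 5, leaving (5,4) = 4.
Row 5 now contains 5, so (5,6) = 3.
Column 1 now contains 3, so (6,1) = 1.
Row 6 now contains 1, leaving (6,2) = 3.
Row 6 now contains 1, leaving (6,5) = 2.
1 is placed in column 1; hence (2,1) = 2.
Cage b's pair has sum 3; hence (2,2) = 1.
Column 6 already has 3, leaving (4,6) = 5.
2 is placed in column 1, leaving (5,1) = 6.
6 is placed in row 5, leaving (5,3) = 2.
Column 5 already has 2, which forces (5,5) = 1.
Cage l has product 240, which forces (6,3) = 4.
Row 6 now contains 2, leaving (6,4) = 5.
The two cells of cage p must have difference 4, which forces (6,6) = 6.
Column 4 already has 5, so (2,4) = 3.
The 3 cells of cage d must have sum 9, so (2,5) = 5.
Cage i has sum 11, leaving (3,4) = 2.
Cage f needs product 18, which forces (4,3) = 1.
The 3 cells of cage f must have product 18, leaving (4,4) = 6.
1 is placed in column 5, which forces (4,5) = 3.
Row 2 already has 3, so (2,3) = 6.
2 is placed in row 3, so (3,2) = 6.
The 3 cells of cage i must have sum 11, which forces (3,3) = 3.
Row 4 now contains 6, so (4,2) = 2.
Completed grid: 3 4 5 1 6 2 / 2 1 6 3 5 4 / 5 6 3 2 4 1 / 4 2 1 6 3 5 / 6 5 2 4 1 3 / 1 3 4 5 2 6.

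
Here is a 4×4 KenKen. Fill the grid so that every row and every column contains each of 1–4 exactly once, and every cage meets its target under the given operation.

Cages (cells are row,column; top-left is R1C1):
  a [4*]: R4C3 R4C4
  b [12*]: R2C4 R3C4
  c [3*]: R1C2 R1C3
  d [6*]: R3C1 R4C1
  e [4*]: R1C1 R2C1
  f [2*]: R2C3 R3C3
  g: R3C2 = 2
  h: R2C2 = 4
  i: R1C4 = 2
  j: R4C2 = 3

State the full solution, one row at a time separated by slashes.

Cage i is given; hence R1C4 = 2.
Cage h is a single given cell; hence R2C2 = 4.
4 is placed in row 2, leaving R2C4 = 3.
G is a freebie, leaving R3C2 = 2.
Row 3 now contains 2, so R3C3 = 1.
Column 4 now contains 3; hence R3C4 = 4.
J is a freebie, which forces R4C2 = 3.
Column 3 now contains 1; hence R4C3 = 4.
Column 4 already has 4, which forces R4C4 = 1.
Cage e's pair has product 4, which forces R1C1 = 4.
3 is placed in column 2, leaving R1C2 = 1.
Column 3 now contains 1, so R1C3 = 3.
4 is placed in row 2, so R2C1 = 1.
Column 3 now contains 1, leaving R2C3 = 2.
Row 3 now contains 2, leaving R3C1 = 3.
3 is placed in row 4, leaving R4C1 = 2.

4 1 3 2 / 1 4 2 3 / 3 2 1 4 / 2 3 4 1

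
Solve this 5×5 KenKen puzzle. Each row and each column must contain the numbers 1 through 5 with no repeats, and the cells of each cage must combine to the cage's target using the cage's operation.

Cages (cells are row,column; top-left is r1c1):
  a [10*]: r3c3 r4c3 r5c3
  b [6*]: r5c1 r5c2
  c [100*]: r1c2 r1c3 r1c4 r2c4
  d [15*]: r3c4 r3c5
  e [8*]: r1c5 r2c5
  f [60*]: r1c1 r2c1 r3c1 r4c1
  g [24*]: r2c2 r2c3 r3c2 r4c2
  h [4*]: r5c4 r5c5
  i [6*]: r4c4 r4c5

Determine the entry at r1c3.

4

Cage c has product 100, which forces r2c4 = 5.
Column 4 now contains 5, which forces r3c4 = 3.
Row 3 now contains 3; hence r3c5 = 5.
3 is placed in column 4, leaving r4c4 = 2.
Row 4 already has 2, which forces r4c5 = 3.
In row 1, 2 can only go at r1c5, so r1c5 = 2.
Column 5 now contains 2; hence r2c5 = 4.
Column 5 already has 4, which forces r5c5 = 1.
Row 5 now contains 1; hence r5c4 = 4.
Column 4 now contains 4, leaving r1c4 = 1.
Row 1 needs a 3, and only r1c1 is open for it.
Column 1 already has 3, so r2c1 = 1.
Cage f has product 60, leaving r3c1 = 4.
The 4 cells of cage f must have product 60; hence r4c1 = 5.
Row 4 already has 5, which forces r4c3 = 1.
Column 1 already has 3; hence r5c1 = 2.
Cage b's pair has product 6; hence r5c2 = 3.
2 is placed in row 5; hence r5c3 = 5.
Cage c needs product 100, which forces r1c2 = 5.
5 is placed in column 3, leaving r1c3 = 4.
3 is placed in column 2; hence r2c2 = 2.
Cage g has product 24, leaving r2c3 = 3.
Cage g has product 24, so r3c2 = 1.
Column 3 now contains 1, so r3c3 = 2.
Row 4 already has 1, which forces r4c2 = 4.
Filled in: 3 5 4 1 2 / 1 2 3 5 4 / 4 1 2 3 5 / 5 4 1 2 3 / 2 3 5 4 1.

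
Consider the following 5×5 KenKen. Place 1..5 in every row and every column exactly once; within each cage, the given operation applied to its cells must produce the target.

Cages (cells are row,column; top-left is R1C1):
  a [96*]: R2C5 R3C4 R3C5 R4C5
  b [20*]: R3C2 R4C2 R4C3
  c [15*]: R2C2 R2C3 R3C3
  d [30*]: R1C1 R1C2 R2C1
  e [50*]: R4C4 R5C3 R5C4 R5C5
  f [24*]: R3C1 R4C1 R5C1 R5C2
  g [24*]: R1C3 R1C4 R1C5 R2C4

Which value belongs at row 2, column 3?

Cage a has product 96, leaving R3C4 = 4.
Cage e has product 50, leaving R4C4 = 5.
Cage b needs product 20; hence R3C2 = 5.
Cage c has product 15, which forces R2C3 = 5.
The 3 cells of cage d must have product 30, leaving R1C1 = 5.
Cage e has product 50, so R5C5 = 5.
In row 2, 4 can only go at R2C5, so R2C5 = 4.
The 4 cells of cage g must have product 24, so R1C3 = 4.
Column 3 now contains 4; hence R4C3 = 1.
1 is placed in column 3, which forces R5C3 = 2.
Row 5 already has 2, so R5C4 = 1.
Cage g needs product 24, which forces R1C5 = 1.
Cage c needs product 15, which forces R2C2 = 1.
Cage f needs product 24, leaving R3C1 = 1.
1 is placed in column 3, which forces R3C3 = 3.
Row 3 already has 3; hence R3C5 = 2.
Cage f needs product 24, so R4C1 = 2.
Row 4 now contains 1; hence R4C2 = 4.
Column 5 now contains 2, so R4C5 = 3.
4 is placed in column 2; hence R5C2 = 3.
Column 2 now contains 3; hence R1C2 = 2.
Row 1 now contains 2, leaving R1C4 = 3.
Column 1 now contains 2, leaving R2C1 = 3.
Column 4 already has 3, leaving R2C4 = 2.
3 is placed in row 5; hence R5C1 = 4.
The full grid is 5 2 4 3 1 / 3 1 5 2 4 / 1 5 3 4 2 / 2 4 1 5 3 / 4 3 2 1 5.

5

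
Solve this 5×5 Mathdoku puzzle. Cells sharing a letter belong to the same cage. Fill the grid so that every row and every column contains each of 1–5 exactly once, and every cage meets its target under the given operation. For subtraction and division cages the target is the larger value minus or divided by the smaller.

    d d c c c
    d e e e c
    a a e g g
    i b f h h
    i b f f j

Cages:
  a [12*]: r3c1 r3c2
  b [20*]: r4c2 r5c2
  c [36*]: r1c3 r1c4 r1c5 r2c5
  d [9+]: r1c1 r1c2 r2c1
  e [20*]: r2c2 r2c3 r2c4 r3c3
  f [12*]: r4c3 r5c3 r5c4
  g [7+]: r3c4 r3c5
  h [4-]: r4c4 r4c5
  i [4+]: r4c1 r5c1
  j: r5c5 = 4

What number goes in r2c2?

1

Cage c needs product 36, so r2c5 = 3.
Cage j is given; hence r5c5 = 4.
Column 5 now contains 4; hence r1c5 = 1.
Cage b needs two cells with product 20, so r4c2 = 4.
4 is placed in row 4, so r4c3 = 2.
Column 5 already has 1, leaving r4c5 = 5.
Row 5 already has 4, leaving r5c2 = 5.
The 4 cells of cage e must have product 20, so r2c2 = 1.
Cage a's pair has product 12, which forces r3c1 = 4.
Column 2 already has 4, which forces r3c2 = 3.
Column 3 already has 2, leaving r3c3 = 1.
Cage g's pair has sum 7, leaving r3c4 = 5.
5 is placed in column 5; hence r3c5 = 2.
Row 4 already has 5, leaving r4c4 = 1.
Cage f needs product 12, leaving r5c3 = 3.
The 3 cells of cage f must have product 12; hence r5c4 = 2.
Cage d has sum 9, so r1c1 = 5.
3 is placed in column 2; hence r1c2 = 2.
3 is placed in column 3, which forces r1c3 = 4.
Cage c has product 36, leaving r1c4 = 3.
Column 1 now contains 4; hence r2c1 = 2.
Cage e needs product 20; hence r2c3 = 5.
Column 4 now contains 5, leaving r2c4 = 4.
Row 4 already has 1, leaving r4c1 = 3.
Row 5 already has 3, so r5c1 = 1.
Filled in: 5 2 4 3 1 / 2 1 5 4 3 / 4 3 1 5 2 / 3 4 2 1 5 / 1 5 3 2 4.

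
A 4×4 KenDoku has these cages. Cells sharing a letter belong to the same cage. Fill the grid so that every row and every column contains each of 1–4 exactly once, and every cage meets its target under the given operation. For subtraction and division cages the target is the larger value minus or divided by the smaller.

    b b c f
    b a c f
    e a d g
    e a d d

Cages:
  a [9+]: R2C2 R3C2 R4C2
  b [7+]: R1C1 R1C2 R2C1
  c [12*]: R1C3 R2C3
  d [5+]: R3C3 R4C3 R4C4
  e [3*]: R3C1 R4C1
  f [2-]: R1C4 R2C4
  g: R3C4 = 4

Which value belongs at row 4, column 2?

Cage g is given, so R3C4 = 4.
In row 4, 4 can only go at R4C2, so R4C2 = 4.
In row 4, 2 can only go at R4C4, so R4C4 = 2.
Cage d has sum 5, which forces R3C3 = 2.
Cage d has sum 5, leaving R4C3 = 1.
Cage a has sum 9, so R2C2 = 2.
The two cells of cage e must have product 3, which forces R3C1 = 1.
Row 3 now contains 2, so R3C2 = 3.
Row 4 already has 1, leaving R4C1 = 3.
The 3 cells of cage b must have sum 7, which forces R1C1 = 2.
Column 2 already has 3, leaving R1C2 = 1.
Row 1 now contains 1; hence R1C4 = 3.
Column 1 already has 3, leaving R2C1 = 4.
4 is placed in row 2, leaving R2C3 = 3.
Column 4 already has 3; hence R2C4 = 1.
3 is placed in row 1, so R1C3 = 4.
Completed grid: 2 1 4 3 / 4 2 3 1 / 1 3 2 4 / 3 4 1 2.

4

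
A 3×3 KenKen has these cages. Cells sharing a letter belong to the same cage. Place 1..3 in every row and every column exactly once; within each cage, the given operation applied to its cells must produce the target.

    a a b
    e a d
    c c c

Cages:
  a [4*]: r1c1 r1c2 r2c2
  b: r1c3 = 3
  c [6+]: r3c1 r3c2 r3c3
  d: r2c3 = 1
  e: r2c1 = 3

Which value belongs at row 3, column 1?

The 3 cells of cage a must have product 4, leaving r1c1 = 2.
Cage a has product 4, so r1c2 = 1.
B is a freebie; hence r1c3 = 3.
Cage e is given, so r2c1 = 3.
Cage a has product 4, so r2c2 = 2.
Cage d is a single given cell; hence r2c3 = 1.
Column 1 now contains 3, which forces r3c1 = 1.
Column 2 now contains 2, leaving r3c2 = 3.
Column 3 already has 1, which forces r3c3 = 2.
The full grid is 2 1 3 / 3 2 1 / 1 3 2.

1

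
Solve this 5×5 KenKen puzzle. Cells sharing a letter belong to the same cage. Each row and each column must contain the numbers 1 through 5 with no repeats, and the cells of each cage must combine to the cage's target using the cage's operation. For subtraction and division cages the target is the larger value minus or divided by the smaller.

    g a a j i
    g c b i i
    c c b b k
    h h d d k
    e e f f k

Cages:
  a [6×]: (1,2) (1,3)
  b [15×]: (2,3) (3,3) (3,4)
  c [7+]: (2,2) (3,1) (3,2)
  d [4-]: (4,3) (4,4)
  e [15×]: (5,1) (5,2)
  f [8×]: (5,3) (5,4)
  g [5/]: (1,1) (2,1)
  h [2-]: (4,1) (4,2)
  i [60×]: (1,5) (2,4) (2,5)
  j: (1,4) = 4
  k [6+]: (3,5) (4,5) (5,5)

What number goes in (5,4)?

2

J is a freebie; hence (1,4) = 4.
Column 4 now contains 4, leaving (5,4) = 2.
The 3 cells of cage i must have product 60; hence (2,5) = 4.
2 is placed in row 5, so (5,3) = 4.
Row 1 needs a 1, and only (1,1) is open for it.
1 is placed in column 1, which forces (2,1) = 5.
5 is placed in row 2, leaving (2,4) = 3.
Column 1 now contains 5, so (5,1) = 3.
Row 5 now contains 3, which forces (5,2) = 5.
Row 5 now contains 3, so (5,5) = 1.
Cage i needs product 60; hence (1,5) = 5.
Row 2 now contains 3, which forces (2,3) = 1.
The 3 cells of cage b must have product 15; hence (3,3) = 3.
Cage b needs product 15, which forces (3,4) = 5.
Row 3 now contains 3, which forces (3,5) = 2.
Column 3 now contains 1, so (4,3) = 5.
Column 4 already has 5; hence (4,4) = 1.
Column 5 now contains 2, leaving (4,5) = 3.
The two cells of cage a must have product 6, leaving (1,2) = 3.
Column 3 now contains 3, which forces (1,3) = 2.
1 is placed in row 2, so (2,2) = 2.
Row 3 already has 2, which forces (3,1) = 4.
Cage c has sum 7; hence (3,2) = 1.
4 is placed in column 1, so (4,1) = 2.
Column 2 now contains 2; hence (4,2) = 4.
Filled in: 1 3 2 4 5 / 5 2 1 3 4 / 4 1 3 5 2 / 2 4 5 1 3 / 3 5 4 2 1.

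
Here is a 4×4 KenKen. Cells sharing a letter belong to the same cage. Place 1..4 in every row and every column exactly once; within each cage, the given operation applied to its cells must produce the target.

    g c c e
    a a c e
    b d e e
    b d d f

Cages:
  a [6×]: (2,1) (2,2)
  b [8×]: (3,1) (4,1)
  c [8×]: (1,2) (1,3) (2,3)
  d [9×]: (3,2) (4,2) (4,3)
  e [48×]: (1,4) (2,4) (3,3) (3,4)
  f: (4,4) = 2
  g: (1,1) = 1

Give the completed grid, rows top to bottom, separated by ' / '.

1 4 2 3 / 3 2 1 4 / 2 3 4 1 / 4 1 3 2

G is a freebie, so (1,1) = 1.
The 3 cells of cage d must have product 9, which forces (3,2) = 3.
The 3 cells of cage d must have product 9; hence (4,2) = 1.
Cage d has product 9, so (4,3) = 3.
Cage f is given, so (4,4) = 2.
The two cells of cage a must have product 6, so (2,1) = 3.
Column 2 already has 3, leaving (2,2) = 2.
Cage c has product 8, leaving (2,3) = 1.
Row 2 already has 3; hence (2,4) = 4.
Cage b's pair has product 8, leaving (3,1) = 2.
Cage e needs product 48, leaving (3,3) = 4.
Cage e needs product 48; hence (3,4) = 1.
2 is placed in row 4; hence (4,1) = 4.
2 is placed in column 2, leaving (1,2) = 4.
Column 3 now contains 4, so (1,3) = 2.
4 is placed in column 4, so (1,4) = 3.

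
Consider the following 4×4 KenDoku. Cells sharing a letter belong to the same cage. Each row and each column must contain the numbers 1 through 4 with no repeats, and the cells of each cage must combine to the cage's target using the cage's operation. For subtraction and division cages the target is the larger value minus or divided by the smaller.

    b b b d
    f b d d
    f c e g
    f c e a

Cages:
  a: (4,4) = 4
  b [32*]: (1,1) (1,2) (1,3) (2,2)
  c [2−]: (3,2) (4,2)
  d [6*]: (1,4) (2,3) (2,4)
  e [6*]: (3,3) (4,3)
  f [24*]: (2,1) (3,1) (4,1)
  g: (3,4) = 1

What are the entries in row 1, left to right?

Cage b needs product 32, leaving (2,2) = 4.
G is a freebie, leaving (3,4) = 1.
Cage a is a single given cell, leaving (4,4) = 4.
Cage d has product 6, leaving (2,3) = 1.
Cage f has product 24, leaving (3,1) = 4.
Cage c needs two cells with difference 2; hence (3,2) = 3.
Row 3 now contains 3, so (3,3) = 2.
Cage c needs two cells with difference 2, which forces (4,2) = 1.
Column 3 already has 2, so (4,3) = 3.
The 4 cells of cage b must have product 32, which forces (1,1) = 1.
Column 2 already has 1, so (1,2) = 2.
Column 3 already has 2; hence (1,3) = 4.
Row 1 now contains 2; hence (1,4) = 3.
Cage f has product 24, so (2,1) = 3.
Column 4 already has 3, leaving (2,4) = 2.
Row 4 now contains 3, leaving (4,1) = 2.
The full grid is 1 2 4 3 / 3 4 1 2 / 4 3 2 1 / 2 1 3 4.

1 2 4 3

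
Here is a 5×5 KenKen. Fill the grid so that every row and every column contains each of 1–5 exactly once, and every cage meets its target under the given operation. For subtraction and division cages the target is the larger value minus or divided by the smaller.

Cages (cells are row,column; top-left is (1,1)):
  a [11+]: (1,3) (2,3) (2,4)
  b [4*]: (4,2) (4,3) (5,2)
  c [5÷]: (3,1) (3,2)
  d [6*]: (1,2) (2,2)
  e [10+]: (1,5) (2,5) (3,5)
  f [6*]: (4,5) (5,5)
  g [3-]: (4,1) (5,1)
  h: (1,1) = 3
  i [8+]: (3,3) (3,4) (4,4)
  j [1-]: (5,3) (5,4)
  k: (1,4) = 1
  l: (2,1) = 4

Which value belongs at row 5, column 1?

2

Cage h is a single given cell; hence (1,1) = 3.
Row 1 already has 3, leaving (1,2) = 2.
Cage k is a single given cell, leaving (1,4) = 1.
L is a freebie, which forces (2,1) = 4.
Column 2 already has 2, so (2,2) = 3.
Column 2 already has 2, so (5,2) = 1.
Cage c needs two cells with quotient 5, so (3,1) = 1.
Column 2 already has 1, leaving (3,2) = 5.
Column 2 already has 1, so (4,2) = 4.
The 3 cells of cage b must have product 4, so (4,3) = 1.
The 3 cells of cage a must have sum 11, so (1,3) = 4.
Cage e has sum 10, which forces (1,5) = 5.
The only place for 1 in row 2 is (2,5).
The 3 cells of cage e must have sum 10, so (3,5) = 4.
Cage i has sum 8, which forces (3,3) = 3.
Row 3 now contains 4, which forces (3,4) = 2.
Cage i has sum 8, leaving (4,4) = 3.
Row 4 already has 3, leaving (4,5) = 2.
Column 4 now contains 3; hence (5,4) = 4.
Column 5 now contains 2, leaving (5,5) = 3.
The 3 cells of cage a must have sum 11, so (2,3) = 2.
2 is placed in column 4, so (2,4) = 5.
Row 4 already has 2, so (4,1) = 5.
The two cells of cage g must have difference 3, so (5,1) = 2.
Cage j's pair has difference 1; hence (5,3) = 5.
Completed grid: 3 2 4 1 5 / 4 3 2 5 1 / 1 5 3 2 4 / 5 4 1 3 2 / 2 1 5 4 3.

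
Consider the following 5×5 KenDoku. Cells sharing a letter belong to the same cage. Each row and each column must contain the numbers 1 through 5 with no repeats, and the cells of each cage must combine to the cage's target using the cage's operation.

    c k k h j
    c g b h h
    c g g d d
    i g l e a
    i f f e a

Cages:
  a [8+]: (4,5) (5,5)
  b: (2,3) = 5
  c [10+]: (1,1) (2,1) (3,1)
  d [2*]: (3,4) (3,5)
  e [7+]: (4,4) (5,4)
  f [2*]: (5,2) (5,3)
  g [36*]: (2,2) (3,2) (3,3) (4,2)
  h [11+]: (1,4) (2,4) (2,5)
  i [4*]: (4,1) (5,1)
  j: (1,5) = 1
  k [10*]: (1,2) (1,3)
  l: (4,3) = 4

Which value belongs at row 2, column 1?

J is a freebie, so (1,5) = 1.
Cage b is given, leaving (2,3) = 5.
Cage g has product 36, which forces (3,3) = 3.
Column 5 already has 1, which forces (3,5) = 2.
Cage l is a single given cell, which forces (4,3) = 4.
Cage k's pair has product 10; hence (1,2) = 5.
5 is placed in column 3, so (1,3) = 2.
Row 1 now contains 5; hence (1,4) = 4.
Cage h needs sum 11, leaving (2,5) = 4.
Row 3 already has 2, so (3,4) = 1.
Row 4 already has 4, leaving (4,1) = 1.
Row 4 already has 1, leaving (4,2) = 3.
Row 4 already has 3, leaving (4,5) = 5.
The two cells of cage i must have product 4; hence (5,1) = 4.
Column 3 already has 2, so (5,3) = 1.
5 is placed in column 5, so (5,5) = 3.
Row 1 already has 4; hence (1,1) = 3.
Cage c needs sum 10, leaving (2,1) = 2.
Column 2 already has 3, so (2,2) = 1.
Cage h has sum 11, so (2,4) = 3.
Column 1 already has 4; hence (3,1) = 5.
Row 3 now contains 1, leaving (3,2) = 4.
5 is placed in row 4, so (4,4) = 2.
Row 5 already has 1, which forces (5,2) = 2.
The two cells of cage e must have sum 7, leaving (5,4) = 5.
Completed grid: 3 5 2 4 1 / 2 1 5 3 4 / 5 4 3 1 2 / 1 3 4 2 5 / 4 2 1 5 3.

2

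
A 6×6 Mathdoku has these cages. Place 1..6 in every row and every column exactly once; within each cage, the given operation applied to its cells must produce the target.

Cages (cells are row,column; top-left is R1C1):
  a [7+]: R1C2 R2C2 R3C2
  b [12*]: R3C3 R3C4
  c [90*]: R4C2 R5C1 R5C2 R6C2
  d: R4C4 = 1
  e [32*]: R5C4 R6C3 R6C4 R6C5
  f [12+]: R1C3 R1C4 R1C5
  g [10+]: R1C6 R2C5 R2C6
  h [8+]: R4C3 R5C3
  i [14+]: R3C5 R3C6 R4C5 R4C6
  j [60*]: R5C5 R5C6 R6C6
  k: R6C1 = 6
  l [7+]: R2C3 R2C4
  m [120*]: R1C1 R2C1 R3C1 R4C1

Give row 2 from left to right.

5 2 4 3 6 1

D is a freebie, which forces R4C4 = 1.
The 4 cells of cage e must have product 32; hence R5C4 = 4.
K is a freebie, so R6C1 = 6.
1 is placed in column 4; hence R6C4 = 2.
In row 6, 3 can only go at R6C2, so R6C2 = 3.
Row 6 needs a 5, and only R6C6 is open for it.
Column 1 needs a 1, and only R5C1 is open for it.
The only place for 3 in row 5 is R5C3.
Cage h needs two cells with sum 8; hence R4C3 = 5.
Row 4 already has 5; hence R4C2 = 6.
The 4 cells of cage c must have product 90, so R5C2 = 5.
Column 3 needs a 6, and only R1C3 is open for it.
Cage f needs sum 12, leaving R1C4 = 5.
Cage f needs sum 12, so R1C5 = 1.
Column 5 now contains 1, which forces R6C5 = 4.
4 is placed in row 6, so R6C3 = 1.
Column 3 already has 1, leaving R2C3 = 4.
Cage l's pair has sum 7, which forces R2C4 = 3.
4 is placed in column 3, so R3C3 = 2.
Column 4 now contains 3, leaving R3C4 = 6.
Cage i needs sum 14; hence R3C5 = 5.
The 4 cells of cage m must have product 120, leaving R2C1 = 5.
In row 3, 1 can only go at R3C2, so R3C2 = 1.
The 3 cells of cage a must have sum 7; hence R1C2 = 4.
Column 2 already has 1, which forces R2C2 = 2.
2 is placed in row 2; hence R2C5 = 6.
6 is placed in row 2, so R2C6 = 1.
Column 5 already has 6, so R5C5 = 2.
2 is placed in row 5; hence R5C6 = 6.
The 3 cells of cage g must have sum 10, which forces R1C6 = 3.
Cage i has sum 14, which forces R3C6 = 4.
Column 5 already has 2, so R4C5 = 3.
Cage i needs sum 14, which forces R4C6 = 2.
Row 1 already has 3, so R1C1 = 2.
Row 3 now contains 4, which forces R3C1 = 3.
Row 4 now contains 2, which forces R4C1 = 4.
Filled in: 2 4 6 5 1 3 / 5 2 4 3 6 1 / 3 1 2 6 5 4 / 4 6 5 1 3 2 / 1 5 3 4 2 6 / 6 3 1 2 4 5.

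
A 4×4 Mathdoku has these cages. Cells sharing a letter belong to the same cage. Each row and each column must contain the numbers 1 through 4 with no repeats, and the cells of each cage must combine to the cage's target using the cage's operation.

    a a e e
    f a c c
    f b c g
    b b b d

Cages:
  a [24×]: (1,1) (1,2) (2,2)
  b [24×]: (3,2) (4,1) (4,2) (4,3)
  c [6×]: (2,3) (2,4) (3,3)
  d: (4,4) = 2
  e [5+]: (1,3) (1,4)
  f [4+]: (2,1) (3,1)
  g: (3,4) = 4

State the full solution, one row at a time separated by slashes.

2 3 4 1 / 1 4 2 3 / 3 2 1 4 / 4 1 3 2

Cage g is given, leaving (3,4) = 4.
D is a freebie, leaving (4,4) = 2.
Cage b has product 24, so (3,2) = 2.
Cage a has product 24, leaving (1,1) = 2.
2 is placed in row 1; hence (1,3) = 4.
Cage c needs product 6, which forces (2,3) = 2.
4 is placed in row 1; hence (1,2) = 3.
Cage e's pair has sum 5, which forces (1,4) = 1.
Cage a needs product 24; hence (2,2) = 4.
Column 4 now contains 1; hence (2,4) = 3.
4 is placed in column 2, which forces (4,2) = 1.
1 is placed in row 4, which forces (4,3) = 3.
Row 2 now contains 3, so (2,1) = 1.
Cage f needs two cells with sum 4, which forces (3,1) = 3.
Column 3 now contains 3, which forces (3,3) = 1.
Row 4 now contains 3, which forces (4,1) = 4.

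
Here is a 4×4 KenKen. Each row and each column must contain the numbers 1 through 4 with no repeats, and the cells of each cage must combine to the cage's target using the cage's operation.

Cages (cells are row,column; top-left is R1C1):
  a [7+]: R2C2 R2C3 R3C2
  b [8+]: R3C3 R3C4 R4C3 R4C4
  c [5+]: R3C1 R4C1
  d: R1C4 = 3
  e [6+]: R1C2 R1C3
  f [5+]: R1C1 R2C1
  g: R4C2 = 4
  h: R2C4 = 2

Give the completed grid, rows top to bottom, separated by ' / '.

1 2 4 3 / 4 1 3 2 / 2 3 1 4 / 3 4 2 1

Cage d is given, so R1C4 = 3.
Cage h is given, so R2C4 = 2.
Cage g is a single given cell, leaving R4C2 = 4.
Row 4 already has 4, leaving R4C4 = 1.
Column 2 now contains 4, leaving R1C2 = 2.
Cage e's pair has sum 6, which forces R1C3 = 4.
Cage a has sum 7, which forces R2C2 = 1.
Column 3 already has 4, leaving R2C3 = 3.
Column 2 now contains 2, leaving R3C2 = 3.
The 4 cells of cage b must have sum 8; hence R3C3 = 1.
1 is placed in column 4, which forces R3C4 = 4.
Cage b has sum 8; hence R4C3 = 2.
4 is placed in row 1, which forces R1C1 = 1.
Row 2 already has 3, so R2C1 = 4.
Row 3 now contains 3; hence R3C1 = 2.
Row 4 already has 2; hence R4C1 = 3.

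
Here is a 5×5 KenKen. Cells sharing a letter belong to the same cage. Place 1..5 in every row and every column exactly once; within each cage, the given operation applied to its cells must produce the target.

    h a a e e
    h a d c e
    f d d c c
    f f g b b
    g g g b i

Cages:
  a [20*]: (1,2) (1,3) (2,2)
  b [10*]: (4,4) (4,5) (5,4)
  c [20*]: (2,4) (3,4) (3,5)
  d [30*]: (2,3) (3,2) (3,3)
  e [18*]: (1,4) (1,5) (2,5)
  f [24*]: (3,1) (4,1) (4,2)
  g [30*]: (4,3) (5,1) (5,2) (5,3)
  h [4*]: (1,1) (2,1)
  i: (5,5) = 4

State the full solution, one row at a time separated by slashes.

1 5 4 3 2 / 4 1 2 5 3 / 2 3 5 4 1 / 3 4 1 2 5 / 5 2 3 1 4

The 3 cells of cage e must have product 18; hence (1,4) = 3.
Cage e needs product 18, so (1,5) = 2.
The 3 cells of cage e must have product 18, leaving (2,5) = 3.
Cage i is a single given cell; hence (5,5) = 4.
In row 2, 2 can only go at (2,3), so (2,3) = 2.
Row 3 needs a 2, and only (3,1) is open for it.
Cage g has product 30; hence (5,2) = 2.
Cage b has product 10, which forces (4,4) = 2.
Row 3 needs a 4, and only (3,4) is open for it.
Row 3 needs a 1, and only (3,5) is open for it.
The 3 cells of cage c must have product 20, so (2,4) = 5.
Column 5 now contains 1, so (4,5) = 5.
Cage b has product 10, which forces (5,4) = 1.
Cage g needs product 30; hence (4,3) = 1.
In column 1, 5 can only go at (5,1), so (5,1) = 5.
Row 5 already has 5, leaving (5,3) = 3.
Cage d has product 30, leaving (3,2) = 3.
3 is placed in column 3; hence (3,3) = 5.
Column 2 already has 3, which forces (4,2) = 4.
Cage a needs product 20, so (1,2) = 5.
5 is placed in column 3, so (1,3) = 4.
Column 2 already has 4, which forces (2,2) = 1.
Row 4 already has 4, which forces (4,1) = 3.
Row 1 already has 4; hence (1,1) = 1.
Row 2 now contains 1, which forces (2,1) = 4.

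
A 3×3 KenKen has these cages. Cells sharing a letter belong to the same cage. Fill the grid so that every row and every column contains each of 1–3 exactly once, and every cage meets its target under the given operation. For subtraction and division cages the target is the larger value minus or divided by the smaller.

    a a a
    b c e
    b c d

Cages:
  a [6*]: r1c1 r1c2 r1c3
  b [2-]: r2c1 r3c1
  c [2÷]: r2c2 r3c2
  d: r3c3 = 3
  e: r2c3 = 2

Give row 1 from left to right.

Cage e is given, so r2c3 = 2.
D is a freebie, which forces r3c3 = 3.
Column 3 now contains 3, leaving r1c3 = 1.
Cage b's pair has difference 2, which forces r2c1 = 3.
Row 2 already has 2; hence r2c2 = 1.
Row 3 now contains 3, leaving r3c1 = 1.
The two cells of cage c must have quotient 2, leaving r3c2 = 2.
3 is placed in column 1; hence r1c1 = 2.
Column 2 already has 2, so r1c2 = 3.
Filled in: 2 3 1 / 3 1 2 / 1 2 3.

2 3 1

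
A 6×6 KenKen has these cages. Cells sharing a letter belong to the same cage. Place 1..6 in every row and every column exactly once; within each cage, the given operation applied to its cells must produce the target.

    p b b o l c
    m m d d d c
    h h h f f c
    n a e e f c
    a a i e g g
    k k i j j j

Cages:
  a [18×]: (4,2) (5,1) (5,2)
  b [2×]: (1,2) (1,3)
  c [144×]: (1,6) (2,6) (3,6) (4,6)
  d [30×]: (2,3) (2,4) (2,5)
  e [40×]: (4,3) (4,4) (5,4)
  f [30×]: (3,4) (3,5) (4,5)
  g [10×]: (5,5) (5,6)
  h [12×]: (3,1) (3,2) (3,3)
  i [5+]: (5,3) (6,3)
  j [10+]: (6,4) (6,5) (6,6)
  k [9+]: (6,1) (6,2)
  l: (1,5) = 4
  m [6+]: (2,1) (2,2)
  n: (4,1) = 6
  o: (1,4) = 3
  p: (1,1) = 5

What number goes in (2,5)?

5

Cage p is a single given cell, so (1,1) = 5.
O is a freebie, which forces (1,4) = 3.
Cage l is a single given cell; hence (1,5) = 4.
Cage n is a single given cell; hence (4,1) = 6.
In row 1, 6 can only go at (1,6), so (1,6) = 6.
Row 5 needs a 6, and only (5,2) is open for it.
Cage k needs two cells with sum 9, so (6,1) = 4.
Column 2 already has 6, leaving (6,2) = 5.
The two cells of cage m must have sum 6, so (2,1) = 2.
Cage m's pair has sum 6, leaving (2,2) = 4.
Row 2 now contains 4; hence (2,6) = 3.
Column 6 already has 3, leaving (6,6) = 1.
1 is placed in row 6, leaving (6,4) = 6.
Cage j has sum 10, leaving (6,5) = 3.
The 3 cells of cage f must have product 30, so (3,5) = 6.
Cage i needs two cells with sum 5, which forces (5,3) = 3.
Row 6 now contains 3, leaving (6,3) = 2.
Cage b needs two cells with product 2, which forces (1,2) = 2.
2 is placed in column 3; hence (1,3) = 1.
The 3 cells of cage d must have product 30, which forces (2,3) = 6.
Row 3 already has 6; hence (3,3) = 4.
Row 3 already has 4, which forces (3,6) = 2.
Cage a has product 18, which forces (4,2) = 3.
4 is placed in column 3, so (4,3) = 5.
5 is placed in row 4; hence (4,5) = 1.
Column 6 now contains 2, so (4,6) = 4.
3 is placed in row 5, leaving (5,1) = 1.
Column 6 now contains 2, leaving (5,6) = 5.
The 3 cells of cage d must have product 30, leaving (2,4) = 1.
Column 5 now contains 1, leaving (2,5) = 5.
Column 1 now contains 1; hence (3,1) = 3.
Column 2 already has 3, which forces (3,2) = 1.
Cage f has product 30; hence (3,4) = 5.
Row 4 now contains 4, leaving (4,4) = 2.
The 3 cells of cage e must have product 40, so (5,4) = 4.
5 is placed in row 5, leaving (5,5) = 2.
The full grid is 5 2 1 3 4 6 / 2 4 6 1 5 3 / 3 1 4 5 6 2 / 6 3 5 2 1 4 / 1 6 3 4 2 5 / 4 5 2 6 3 1.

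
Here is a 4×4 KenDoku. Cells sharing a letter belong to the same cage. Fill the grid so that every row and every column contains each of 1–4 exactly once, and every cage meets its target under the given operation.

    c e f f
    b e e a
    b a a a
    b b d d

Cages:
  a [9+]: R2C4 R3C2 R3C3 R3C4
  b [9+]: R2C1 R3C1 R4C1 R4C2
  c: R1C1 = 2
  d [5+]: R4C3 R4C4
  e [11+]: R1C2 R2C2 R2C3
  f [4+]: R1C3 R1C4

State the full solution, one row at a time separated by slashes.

C is a freebie, so R1C1 = 2.
Cage e has sum 11, which forces R1C2 = 4.
The 3 cells of cage e must have sum 11, leaving R2C2 = 3.
Cage e needs sum 11; hence R2C3 = 4.
4 is placed in row 2, leaving R2C1 = 1.
1 is placed in row 2, leaving R2C4 = 2.
Cage a has sum 9, leaving R3C4 = 4.
Cage b has sum 9, leaving R4C2 = 1.
4 is placed in column 4, leaving R4C4 = 3.
Cage f's pair has sum 4, which forces R1C3 = 3.
Column 4 already has 3; hence R1C4 = 1.
Row 3 now contains 4, so R3C1 = 3.
Column 2 now contains 1; hence R3C2 = 2.
Cage a needs sum 9, leaving R3C3 = 1.
Row 4 now contains 3, which forces R4C1 = 4.
Row 4 now contains 3, which forces R4C3 = 2.

2 4 3 1 / 1 3 4 2 / 3 2 1 4 / 4 1 2 3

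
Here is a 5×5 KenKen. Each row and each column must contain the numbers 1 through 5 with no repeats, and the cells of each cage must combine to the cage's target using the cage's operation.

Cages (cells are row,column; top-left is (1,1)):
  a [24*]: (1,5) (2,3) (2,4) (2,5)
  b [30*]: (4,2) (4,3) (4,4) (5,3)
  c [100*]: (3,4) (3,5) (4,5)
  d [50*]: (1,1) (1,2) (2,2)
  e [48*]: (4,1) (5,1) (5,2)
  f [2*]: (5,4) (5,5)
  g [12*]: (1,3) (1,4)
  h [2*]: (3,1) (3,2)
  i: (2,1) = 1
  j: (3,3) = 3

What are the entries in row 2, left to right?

Cage d needs product 50, so (1,1) = 5.
The 3 cells of cage d must have product 50, so (1,2) = 2.
I is a freebie, so (2,1) = 1.
The 3 cells of cage d must have product 50; hence (2,2) = 5.
1 is placed in column 1, which forces (3,1) = 2.
Column 2 already has 2; hence (3,2) = 1.
Cage j is given; hence (3,3) = 3.
Cage c needs product 100, so (3,4) = 5.
Cage c has product 100, leaving (3,5) = 4.
The 3 cells of cage e must have product 48, so (4,1) = 4.
Column 2 now contains 1, which forces (4,2) = 3.
The 3 cells of cage c must have product 100; hence (4,5) = 5.
Cage e needs product 48, leaving (5,1) = 3.
Cage e needs product 48, so (5,2) = 4.
3 is placed in column 3, which forces (1,3) = 4.
The two cells of cage g must have product 12, leaving (1,4) = 3.
Cage a needs product 24, which forces (1,5) = 1.
Column 3 already has 4, leaving (2,3) = 2.
Row 2 now contains 2, leaving (2,4) = 4.
Row 2 now contains 2; hence (2,5) = 3.
Column 3 now contains 2, leaving (4,3) = 1.
Row 4 now contains 1; hence (4,4) = 2.
The 4 cells of cage b must have product 30; hence (5,3) = 5.
Column 4 already has 2, so (5,4) = 1.
Column 5 now contains 1; hence (5,5) = 2.
Filled in: 5 2 4 3 1 / 1 5 2 4 3 / 2 1 3 5 4 / 4 3 1 2 5 / 3 4 5 1 2.

1 5 2 4 3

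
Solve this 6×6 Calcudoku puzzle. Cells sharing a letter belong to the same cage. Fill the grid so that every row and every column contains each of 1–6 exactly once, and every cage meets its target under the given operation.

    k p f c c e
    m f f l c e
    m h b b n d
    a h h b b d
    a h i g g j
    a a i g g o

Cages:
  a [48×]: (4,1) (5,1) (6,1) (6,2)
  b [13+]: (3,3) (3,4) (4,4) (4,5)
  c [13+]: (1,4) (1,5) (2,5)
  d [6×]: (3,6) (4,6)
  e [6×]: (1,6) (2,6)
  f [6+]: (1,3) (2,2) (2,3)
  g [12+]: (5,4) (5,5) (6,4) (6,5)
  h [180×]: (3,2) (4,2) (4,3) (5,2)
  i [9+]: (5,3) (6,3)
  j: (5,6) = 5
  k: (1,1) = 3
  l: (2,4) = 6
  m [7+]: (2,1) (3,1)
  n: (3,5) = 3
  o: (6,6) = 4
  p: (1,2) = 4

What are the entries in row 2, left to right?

Cage k is given, which forces (1,1) = 3.
P is a freebie, which forces (1,2) = 4.
Cage l is given, which forces (2,4) = 6.
Cage n is given, so (3,5) = 3.
Cage j is given, so (5,6) = 5.
Cage o is given; hence (6,6) = 4.
The 3 cells of cage c must have sum 13; hence (1,5) = 6.
Row 1 now contains 6; hence (1,6) = 2.
Row 1 now contains 2, leaving (1,3) = 1.
Row 1 now contains 2; hence (1,4) = 5.
Cage c needs sum 13, leaving (2,5) = 2.
The two cells of cage e must have product 6, which forces (2,6) = 3.
Row 2 already has 3; hence (2,2) = 1.
Row 2 already has 3, so (2,3) = 4.
The 4 cells of cage g must have sum 12, so (6,5) = 5.
Row 2 already has 1, which forces (2,1) = 5.
Cage m's pair has sum 7; hence (3,1) = 2.
Cage a needs product 48, which forces (6,2) = 2.
Row 6 already has 2, leaving (6,4) = 1.
Column 4 now contains 1, leaving (3,4) = 4.
The 4 cells of cage h must have product 180; hence (4,3) = 2.
Row 4 already has 2; hence (4,4) = 3.
Cage b has sum 13, leaving (4,5) = 1.
Row 4 now contains 1, which forces (4,6) = 6.
Cage g needs sum 12, so (5,4) = 2.
Cage g has sum 12; hence (5,5) = 4.
Row 6 now contains 1, leaving (6,1) = 6.
Row 6 already has 6, which forces (6,3) = 3.
The 4 cells of cage h must have product 180, which forces (3,2) = 6.
The 4 cells of cage b must have sum 13, which forces (3,3) = 5.
6 is placed in column 6, leaving (3,6) = 1.
Row 4 now contains 1, leaving (4,1) = 4.
Row 4 already has 6; hence (4,2) = 5.
4 is placed in row 5, so (5,1) = 1.
Cage h needs product 180, leaving (5,2) = 3.
Column 3 now contains 3, leaving (5,3) = 6.
The full grid is 3 4 1 5 6 2 / 5 1 4 6 2 3 / 2 6 5 4 3 1 / 4 5 2 3 1 6 / 1 3 6 2 4 5 / 6 2 3 1 5 4.

5 1 4 6 2 3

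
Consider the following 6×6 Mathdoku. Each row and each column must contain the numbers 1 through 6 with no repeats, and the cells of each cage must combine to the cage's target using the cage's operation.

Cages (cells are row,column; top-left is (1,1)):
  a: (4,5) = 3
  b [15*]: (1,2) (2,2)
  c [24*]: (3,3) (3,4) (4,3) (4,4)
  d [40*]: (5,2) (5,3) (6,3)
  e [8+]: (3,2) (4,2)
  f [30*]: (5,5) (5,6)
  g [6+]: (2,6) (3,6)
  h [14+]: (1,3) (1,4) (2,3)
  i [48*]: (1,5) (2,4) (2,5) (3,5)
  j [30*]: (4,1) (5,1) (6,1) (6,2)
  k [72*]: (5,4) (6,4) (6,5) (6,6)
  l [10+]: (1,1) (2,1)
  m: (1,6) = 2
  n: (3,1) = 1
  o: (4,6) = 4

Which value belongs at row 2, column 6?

Cage m is a single given cell, so (1,6) = 2.
N is a freebie, so (3,1) = 1.
Cage a is given; hence (4,5) = 3.
O is a freebie, so (4,6) = 4.
Cage g needs two cells with sum 6, leaving (2,6) = 1.
Column 6 now contains 4, so (3,6) = 5.
5 is placed in column 6; hence (5,6) = 6.
Cage j has product 30, leaving (6,2) = 1.
6 is placed in column 6, leaving (6,6) = 3.
The 4 cells of cage i must have product 48, which forces (1,5) = 1.
Cage j needs product 30, leaving (5,1) = 3.
Row 5 now contains 6, which forces (5,5) = 5.
The 3 cells of cage d must have product 40, so (6,3) = 5.
Cage j needs product 30, which forces (4,1) = 5.
5 is placed in row 6, which forces (6,1) = 2.
Cage k needs product 72; hence (5,4) = 1.
Cage c has product 24; hence (4,3) = 1.
Column 4 already has 1, which forces (4,4) = 2.
Cage e needs two cells with sum 8, so (3,2) = 2.
Row 4 now contains 2, so (4,2) = 6.
Column 2 now contains 2, which forces (5,2) = 4.
Row 5 now contains 4; hence (5,3) = 2.
The 4 cells of cage i must have product 48, leaving (2,5) = 2.
In row 2, 5 can only go at (2,2), so (2,2) = 5.
Column 2 already has 5, leaving (1,2) = 3.
Row 1 now contains 3, leaving (1,3) = 6.
Row 1 already has 6; hence (1,1) = 4.
Row 1 already has 4, which forces (1,4) = 5.
Cage l's pair has sum 10; hence (2,1) = 6.
Row 2 already has 6; hence (2,4) = 4.
4 is placed in column 4, leaving (3,4) = 3.
4 is placed in column 4; hence (6,4) = 6.
6 is placed in row 6; hence (6,5) = 4.
Row 2 now contains 4; hence (2,3) = 3.
Row 3 already has 3, so (3,3) = 4.
4 is placed in column 5, leaving (3,5) = 6.
Completed grid: 4 3 6 5 1 2 / 6 5 3 4 2 1 / 1 2 4 3 6 5 / 5 6 1 2 3 4 / 3 4 2 1 5 6 / 2 1 5 6 4 3.

1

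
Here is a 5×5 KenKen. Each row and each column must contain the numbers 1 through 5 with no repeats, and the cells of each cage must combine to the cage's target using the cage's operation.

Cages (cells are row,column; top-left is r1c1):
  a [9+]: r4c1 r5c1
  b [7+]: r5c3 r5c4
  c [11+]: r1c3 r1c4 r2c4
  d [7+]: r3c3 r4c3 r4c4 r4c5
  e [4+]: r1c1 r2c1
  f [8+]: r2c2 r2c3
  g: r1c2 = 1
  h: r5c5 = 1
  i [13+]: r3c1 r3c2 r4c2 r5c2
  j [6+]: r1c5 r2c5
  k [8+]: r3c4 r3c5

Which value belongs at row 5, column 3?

3

Cage g is a single given cell; hence r1c2 = 1.
Cage d needs sum 7, so r3c3 = 1.
Cage h is a single given cell, which forces r5c5 = 1.
Row 1 already has 1, leaving r1c1 = 3.
The two cells of cage e must have sum 4, so r2c1 = 1.
Cage d needs sum 7; hence r4c4 = 1.
In column 1, 2 can only go at r3c1, so r3c1 = 2.
Row 3 needs a 4, and only r3c2 is open for it.
Row 4 needs a 4, and only r4c1 is open for it.
Column 1 already has 4, so r5c1 = 5.
Row 5 already has 5, leaving r5c2 = 2.
Column 2 already has 2, which forces r4c2 = 5.
Column 2 now contains 5; hence r2c2 = 3.
Cage f's pair has sum 8, leaving r2c3 = 5.
The 3 cells of cage c must have sum 11; hence r1c4 = 5.
Column 4 now contains 5, so r3c4 = 3.
Row 3 now contains 3, leaving r3c5 = 5.
Column 4 already has 3, which forces r5c4 = 4.
The 3 cells of cage c must have sum 11, leaving r1c3 = 4.
Row 1 now contains 4, so r1c5 = 2.
4 is placed in column 4, so r2c4 = 2.
2 is placed in column 5, so r2c5 = 4.
2 is placed in column 5, leaving r4c5 = 3.
4 is placed in row 5, leaving r5c3 = 3.
Row 4 already has 3, which forces r4c3 = 2.
The full grid is 3 1 4 5 2 / 1 3 5 2 4 / 2 4 1 3 5 / 4 5 2 1 3 / 5 2 3 4 1.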